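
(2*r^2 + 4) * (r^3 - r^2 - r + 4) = 2*r^5 - 2*r^4 + 2*r^3 + 4*r^2 - 4*r + 16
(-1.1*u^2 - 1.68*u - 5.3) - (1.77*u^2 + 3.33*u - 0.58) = -2.87*u^2 - 5.01*u - 4.72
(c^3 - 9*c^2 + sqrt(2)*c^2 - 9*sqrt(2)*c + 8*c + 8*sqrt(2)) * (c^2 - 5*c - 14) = c^5 - 14*c^4 + sqrt(2)*c^4 - 14*sqrt(2)*c^3 + 39*c^3 + 39*sqrt(2)*c^2 + 86*c^2 - 112*c + 86*sqrt(2)*c - 112*sqrt(2)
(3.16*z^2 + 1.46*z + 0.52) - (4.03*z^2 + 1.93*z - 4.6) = -0.87*z^2 - 0.47*z + 5.12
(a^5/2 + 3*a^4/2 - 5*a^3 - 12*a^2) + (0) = a^5/2 + 3*a^4/2 - 5*a^3 - 12*a^2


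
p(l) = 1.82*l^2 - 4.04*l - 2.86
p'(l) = 3.64*l - 4.04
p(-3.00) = 25.64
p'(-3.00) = -14.96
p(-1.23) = 4.86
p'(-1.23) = -8.52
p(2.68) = -0.62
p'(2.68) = 5.72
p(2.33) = -2.39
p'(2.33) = 4.44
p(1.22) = -5.08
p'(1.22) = 0.40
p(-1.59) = 8.16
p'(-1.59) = -9.83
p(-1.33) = 5.73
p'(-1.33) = -8.88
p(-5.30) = 69.68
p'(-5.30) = -23.33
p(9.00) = 108.20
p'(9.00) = 28.72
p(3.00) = 1.40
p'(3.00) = 6.88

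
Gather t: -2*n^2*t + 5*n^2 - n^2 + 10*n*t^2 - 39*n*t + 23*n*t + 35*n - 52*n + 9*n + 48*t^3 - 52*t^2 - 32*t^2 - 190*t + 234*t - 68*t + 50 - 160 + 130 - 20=4*n^2 - 8*n + 48*t^3 + t^2*(10*n - 84) + t*(-2*n^2 - 16*n - 24)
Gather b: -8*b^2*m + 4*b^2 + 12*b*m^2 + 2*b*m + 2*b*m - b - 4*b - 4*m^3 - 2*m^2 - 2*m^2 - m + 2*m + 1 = b^2*(4 - 8*m) + b*(12*m^2 + 4*m - 5) - 4*m^3 - 4*m^2 + m + 1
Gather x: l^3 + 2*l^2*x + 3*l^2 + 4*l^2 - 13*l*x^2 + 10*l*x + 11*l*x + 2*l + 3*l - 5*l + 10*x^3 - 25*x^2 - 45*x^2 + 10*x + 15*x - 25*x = l^3 + 7*l^2 + 10*x^3 + x^2*(-13*l - 70) + x*(2*l^2 + 21*l)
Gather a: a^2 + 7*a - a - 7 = a^2 + 6*a - 7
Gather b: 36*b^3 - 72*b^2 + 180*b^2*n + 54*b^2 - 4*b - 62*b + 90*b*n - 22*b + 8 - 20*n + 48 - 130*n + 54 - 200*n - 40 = 36*b^3 + b^2*(180*n - 18) + b*(90*n - 88) - 350*n + 70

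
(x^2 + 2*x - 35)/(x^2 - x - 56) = (x - 5)/(x - 8)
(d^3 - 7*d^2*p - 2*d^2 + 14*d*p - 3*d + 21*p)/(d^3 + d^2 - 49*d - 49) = (d^2 - 7*d*p - 3*d + 21*p)/(d^2 - 49)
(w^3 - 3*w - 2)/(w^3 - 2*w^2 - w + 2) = (w + 1)/(w - 1)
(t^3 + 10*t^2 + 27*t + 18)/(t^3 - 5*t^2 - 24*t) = (t^2 + 7*t + 6)/(t*(t - 8))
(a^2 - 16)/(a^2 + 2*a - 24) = (a + 4)/(a + 6)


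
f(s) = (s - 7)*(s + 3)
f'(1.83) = -0.34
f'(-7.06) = -18.12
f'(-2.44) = -8.88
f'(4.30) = 4.60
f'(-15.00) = -34.00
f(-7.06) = 57.08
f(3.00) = -24.00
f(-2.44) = -5.29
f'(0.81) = -2.38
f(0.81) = -23.58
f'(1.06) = -1.88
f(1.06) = -24.12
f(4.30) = -19.71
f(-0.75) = -17.44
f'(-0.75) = -5.50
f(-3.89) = 9.69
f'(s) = 2*s - 4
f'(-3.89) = -11.78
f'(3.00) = 2.00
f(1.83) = -24.97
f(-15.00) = 264.00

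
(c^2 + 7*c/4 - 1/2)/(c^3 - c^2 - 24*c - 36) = (c - 1/4)/(c^2 - 3*c - 18)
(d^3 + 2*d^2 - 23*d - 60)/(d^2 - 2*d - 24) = (d^2 - 2*d - 15)/(d - 6)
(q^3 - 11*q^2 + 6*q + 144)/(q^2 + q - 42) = (q^2 - 5*q - 24)/(q + 7)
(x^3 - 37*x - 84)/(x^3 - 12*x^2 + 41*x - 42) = (x^2 + 7*x + 12)/(x^2 - 5*x + 6)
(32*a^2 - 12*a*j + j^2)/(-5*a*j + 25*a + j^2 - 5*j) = (-32*a^2 + 12*a*j - j^2)/(5*a*j - 25*a - j^2 + 5*j)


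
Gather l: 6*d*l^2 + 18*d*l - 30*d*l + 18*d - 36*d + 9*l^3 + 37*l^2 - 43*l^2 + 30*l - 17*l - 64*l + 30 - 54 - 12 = -18*d + 9*l^3 + l^2*(6*d - 6) + l*(-12*d - 51) - 36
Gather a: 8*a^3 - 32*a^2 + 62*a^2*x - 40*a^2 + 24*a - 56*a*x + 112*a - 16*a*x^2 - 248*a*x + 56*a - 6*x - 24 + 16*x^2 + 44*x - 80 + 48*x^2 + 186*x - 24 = 8*a^3 + a^2*(62*x - 72) + a*(-16*x^2 - 304*x + 192) + 64*x^2 + 224*x - 128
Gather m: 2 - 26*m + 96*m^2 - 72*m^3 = -72*m^3 + 96*m^2 - 26*m + 2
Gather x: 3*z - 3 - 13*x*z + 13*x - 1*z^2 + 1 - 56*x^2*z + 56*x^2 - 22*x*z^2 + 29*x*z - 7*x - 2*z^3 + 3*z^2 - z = x^2*(56 - 56*z) + x*(-22*z^2 + 16*z + 6) - 2*z^3 + 2*z^2 + 2*z - 2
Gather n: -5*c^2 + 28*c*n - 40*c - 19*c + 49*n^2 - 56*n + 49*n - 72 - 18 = -5*c^2 - 59*c + 49*n^2 + n*(28*c - 7) - 90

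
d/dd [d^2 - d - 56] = 2*d - 1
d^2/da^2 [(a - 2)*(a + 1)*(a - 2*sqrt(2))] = 6*a - 4*sqrt(2) - 2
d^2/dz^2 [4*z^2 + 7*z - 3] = 8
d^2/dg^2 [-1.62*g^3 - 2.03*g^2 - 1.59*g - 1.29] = -9.72*g - 4.06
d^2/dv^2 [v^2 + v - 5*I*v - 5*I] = 2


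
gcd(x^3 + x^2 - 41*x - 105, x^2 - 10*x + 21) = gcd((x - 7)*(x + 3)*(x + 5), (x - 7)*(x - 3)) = x - 7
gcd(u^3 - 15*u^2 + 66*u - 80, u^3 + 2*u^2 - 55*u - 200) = u - 8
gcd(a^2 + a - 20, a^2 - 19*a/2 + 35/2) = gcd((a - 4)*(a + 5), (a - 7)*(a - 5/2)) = 1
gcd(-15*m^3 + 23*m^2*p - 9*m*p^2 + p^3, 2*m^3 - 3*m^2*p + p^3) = -m + p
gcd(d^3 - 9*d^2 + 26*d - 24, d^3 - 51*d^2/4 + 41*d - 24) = d - 4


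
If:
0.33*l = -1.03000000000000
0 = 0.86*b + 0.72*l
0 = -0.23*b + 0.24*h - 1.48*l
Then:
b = 2.61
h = -16.74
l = -3.12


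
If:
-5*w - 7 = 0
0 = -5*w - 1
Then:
No Solution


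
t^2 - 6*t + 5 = (t - 5)*(t - 1)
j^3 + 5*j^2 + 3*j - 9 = (j - 1)*(j + 3)^2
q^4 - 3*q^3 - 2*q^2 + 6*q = q*(q - 3)*(q - sqrt(2))*(q + sqrt(2))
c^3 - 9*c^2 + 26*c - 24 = (c - 4)*(c - 3)*(c - 2)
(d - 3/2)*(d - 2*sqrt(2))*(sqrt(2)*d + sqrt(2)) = sqrt(2)*d^3 - 4*d^2 - sqrt(2)*d^2/2 - 3*sqrt(2)*d/2 + 2*d + 6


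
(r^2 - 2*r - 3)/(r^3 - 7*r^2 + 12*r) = (r + 1)/(r*(r - 4))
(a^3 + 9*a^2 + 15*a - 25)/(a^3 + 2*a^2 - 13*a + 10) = (a + 5)/(a - 2)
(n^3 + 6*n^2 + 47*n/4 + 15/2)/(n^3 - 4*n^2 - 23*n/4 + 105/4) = (2*n^2 + 7*n + 6)/(2*n^2 - 13*n + 21)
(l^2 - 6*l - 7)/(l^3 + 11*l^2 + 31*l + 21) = (l - 7)/(l^2 + 10*l + 21)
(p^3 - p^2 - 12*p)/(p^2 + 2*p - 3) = p*(p - 4)/(p - 1)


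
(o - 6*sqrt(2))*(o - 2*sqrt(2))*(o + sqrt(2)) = o^3 - 7*sqrt(2)*o^2 + 8*o + 24*sqrt(2)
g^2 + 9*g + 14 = (g + 2)*(g + 7)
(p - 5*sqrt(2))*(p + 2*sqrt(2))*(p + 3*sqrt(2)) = p^3 - 38*p - 60*sqrt(2)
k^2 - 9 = (k - 3)*(k + 3)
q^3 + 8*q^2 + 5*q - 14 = (q - 1)*(q + 2)*(q + 7)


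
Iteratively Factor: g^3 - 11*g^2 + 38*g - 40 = (g - 5)*(g^2 - 6*g + 8) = (g - 5)*(g - 2)*(g - 4)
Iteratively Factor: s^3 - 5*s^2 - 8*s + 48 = (s - 4)*(s^2 - s - 12) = (s - 4)*(s + 3)*(s - 4)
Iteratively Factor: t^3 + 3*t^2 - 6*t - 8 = (t + 1)*(t^2 + 2*t - 8) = (t - 2)*(t + 1)*(t + 4)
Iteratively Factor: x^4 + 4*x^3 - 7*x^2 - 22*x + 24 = (x + 3)*(x^3 + x^2 - 10*x + 8) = (x + 3)*(x + 4)*(x^2 - 3*x + 2) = (x - 1)*(x + 3)*(x + 4)*(x - 2)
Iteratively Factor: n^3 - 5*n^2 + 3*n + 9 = (n + 1)*(n^2 - 6*n + 9) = (n - 3)*(n + 1)*(n - 3)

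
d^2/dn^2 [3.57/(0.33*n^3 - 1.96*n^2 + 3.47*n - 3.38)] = ((13.9944 - 7.0686*n)*(0.33*n^3 - 1.96*n^2 + 3.47*n - 3.38) + 3.57*(0.99*n^2 - 3.92*n + 3.47)*(1.98*n^2 - 7.84*n + 6.94))/(0.33*n^3 - 1.96*n^2 + 3.47*n - 3.38)^3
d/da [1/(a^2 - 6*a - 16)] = 2*(3 - a)/(-a^2 + 6*a + 16)^2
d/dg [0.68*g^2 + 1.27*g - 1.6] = 1.36*g + 1.27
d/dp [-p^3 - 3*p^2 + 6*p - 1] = -3*p^2 - 6*p + 6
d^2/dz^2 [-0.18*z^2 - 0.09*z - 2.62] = -0.360000000000000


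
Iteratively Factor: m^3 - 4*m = (m - 2)*(m^2 + 2*m) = m*(m - 2)*(m + 2)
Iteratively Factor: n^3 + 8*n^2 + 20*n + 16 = (n + 2)*(n^2 + 6*n + 8) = (n + 2)*(n + 4)*(n + 2)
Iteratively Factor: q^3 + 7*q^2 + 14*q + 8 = (q + 2)*(q^2 + 5*q + 4) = (q + 2)*(q + 4)*(q + 1)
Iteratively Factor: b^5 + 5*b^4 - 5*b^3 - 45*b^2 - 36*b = (b)*(b^4 + 5*b^3 - 5*b^2 - 45*b - 36) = b*(b + 3)*(b^3 + 2*b^2 - 11*b - 12) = b*(b - 3)*(b + 3)*(b^2 + 5*b + 4) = b*(b - 3)*(b + 1)*(b + 3)*(b + 4)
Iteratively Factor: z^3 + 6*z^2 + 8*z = (z + 2)*(z^2 + 4*z) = z*(z + 2)*(z + 4)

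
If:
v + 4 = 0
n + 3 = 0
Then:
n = -3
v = -4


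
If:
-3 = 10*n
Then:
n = -3/10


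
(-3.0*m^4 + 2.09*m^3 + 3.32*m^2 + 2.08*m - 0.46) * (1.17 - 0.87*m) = 2.61*m^5 - 5.3283*m^4 - 0.4431*m^3 + 2.0748*m^2 + 2.8338*m - 0.5382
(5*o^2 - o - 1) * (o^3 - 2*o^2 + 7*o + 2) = 5*o^5 - 11*o^4 + 36*o^3 + 5*o^2 - 9*o - 2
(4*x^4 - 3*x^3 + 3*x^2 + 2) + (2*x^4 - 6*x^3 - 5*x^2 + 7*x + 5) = 6*x^4 - 9*x^3 - 2*x^2 + 7*x + 7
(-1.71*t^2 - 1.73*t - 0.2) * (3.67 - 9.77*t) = 16.7067*t^3 + 10.6264*t^2 - 4.3951*t - 0.734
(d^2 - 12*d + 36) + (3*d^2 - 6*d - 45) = 4*d^2 - 18*d - 9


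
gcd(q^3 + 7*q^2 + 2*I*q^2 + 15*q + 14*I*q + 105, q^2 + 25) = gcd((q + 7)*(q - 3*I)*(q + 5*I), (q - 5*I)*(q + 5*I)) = q + 5*I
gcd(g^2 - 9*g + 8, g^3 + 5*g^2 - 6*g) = g - 1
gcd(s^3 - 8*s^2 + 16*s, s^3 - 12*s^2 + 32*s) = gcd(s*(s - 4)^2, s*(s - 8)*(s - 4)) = s^2 - 4*s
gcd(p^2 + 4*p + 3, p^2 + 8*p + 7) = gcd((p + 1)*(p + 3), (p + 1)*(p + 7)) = p + 1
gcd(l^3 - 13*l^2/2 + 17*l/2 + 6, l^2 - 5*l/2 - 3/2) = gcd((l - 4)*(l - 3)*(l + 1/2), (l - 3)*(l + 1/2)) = l^2 - 5*l/2 - 3/2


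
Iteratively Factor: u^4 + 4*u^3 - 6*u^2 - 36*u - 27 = (u + 1)*(u^3 + 3*u^2 - 9*u - 27) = (u + 1)*(u + 3)*(u^2 - 9) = (u - 3)*(u + 1)*(u + 3)*(u + 3)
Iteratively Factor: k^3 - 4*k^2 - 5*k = (k)*(k^2 - 4*k - 5) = k*(k - 5)*(k + 1)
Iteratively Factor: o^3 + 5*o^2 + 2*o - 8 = (o + 4)*(o^2 + o - 2) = (o + 2)*(o + 4)*(o - 1)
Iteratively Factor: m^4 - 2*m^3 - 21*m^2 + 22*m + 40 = (m - 5)*(m^3 + 3*m^2 - 6*m - 8) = (m - 5)*(m + 1)*(m^2 + 2*m - 8) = (m - 5)*(m + 1)*(m + 4)*(m - 2)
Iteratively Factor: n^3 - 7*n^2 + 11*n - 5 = (n - 1)*(n^2 - 6*n + 5) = (n - 1)^2*(n - 5)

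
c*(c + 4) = c^2 + 4*c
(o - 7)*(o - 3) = o^2 - 10*o + 21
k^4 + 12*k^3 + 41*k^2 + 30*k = k*(k + 1)*(k + 5)*(k + 6)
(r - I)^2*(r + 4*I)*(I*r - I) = I*r^4 - 2*r^3 - I*r^3 + 2*r^2 + 7*I*r^2 + 4*r - 7*I*r - 4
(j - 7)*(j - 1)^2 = j^3 - 9*j^2 + 15*j - 7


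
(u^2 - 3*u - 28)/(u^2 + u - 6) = (u^2 - 3*u - 28)/(u^2 + u - 6)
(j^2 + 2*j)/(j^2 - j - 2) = j*(j + 2)/(j^2 - j - 2)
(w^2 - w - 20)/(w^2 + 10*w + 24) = (w - 5)/(w + 6)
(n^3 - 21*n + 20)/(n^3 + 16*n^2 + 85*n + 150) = (n^2 - 5*n + 4)/(n^2 + 11*n + 30)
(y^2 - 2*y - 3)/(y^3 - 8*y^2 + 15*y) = (y + 1)/(y*(y - 5))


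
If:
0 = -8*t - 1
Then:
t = -1/8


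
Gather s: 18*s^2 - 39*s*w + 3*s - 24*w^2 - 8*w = 18*s^2 + s*(3 - 39*w) - 24*w^2 - 8*w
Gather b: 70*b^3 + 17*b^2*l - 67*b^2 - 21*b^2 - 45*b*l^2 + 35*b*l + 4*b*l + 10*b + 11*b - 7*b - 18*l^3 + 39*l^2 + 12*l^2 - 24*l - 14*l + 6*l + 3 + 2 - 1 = 70*b^3 + b^2*(17*l - 88) + b*(-45*l^2 + 39*l + 14) - 18*l^3 + 51*l^2 - 32*l + 4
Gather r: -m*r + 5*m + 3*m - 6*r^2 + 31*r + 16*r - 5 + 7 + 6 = 8*m - 6*r^2 + r*(47 - m) + 8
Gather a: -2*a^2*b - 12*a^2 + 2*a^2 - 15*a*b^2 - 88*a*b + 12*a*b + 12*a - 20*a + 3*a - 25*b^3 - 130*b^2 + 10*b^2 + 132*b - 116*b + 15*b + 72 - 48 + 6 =a^2*(-2*b - 10) + a*(-15*b^2 - 76*b - 5) - 25*b^3 - 120*b^2 + 31*b + 30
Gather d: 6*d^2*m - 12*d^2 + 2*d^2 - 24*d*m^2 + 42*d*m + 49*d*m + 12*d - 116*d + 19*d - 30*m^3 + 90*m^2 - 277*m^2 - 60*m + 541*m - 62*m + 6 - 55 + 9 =d^2*(6*m - 10) + d*(-24*m^2 + 91*m - 85) - 30*m^3 - 187*m^2 + 419*m - 40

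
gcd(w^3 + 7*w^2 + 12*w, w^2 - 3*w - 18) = w + 3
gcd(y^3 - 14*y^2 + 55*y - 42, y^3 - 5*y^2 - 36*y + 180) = y - 6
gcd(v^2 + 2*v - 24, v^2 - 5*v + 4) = v - 4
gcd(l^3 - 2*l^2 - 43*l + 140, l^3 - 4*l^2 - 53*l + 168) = l + 7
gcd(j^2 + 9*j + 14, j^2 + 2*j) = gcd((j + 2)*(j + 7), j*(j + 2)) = j + 2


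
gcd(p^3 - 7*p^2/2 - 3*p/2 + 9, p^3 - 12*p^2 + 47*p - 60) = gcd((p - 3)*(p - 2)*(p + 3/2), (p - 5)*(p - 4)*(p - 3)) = p - 3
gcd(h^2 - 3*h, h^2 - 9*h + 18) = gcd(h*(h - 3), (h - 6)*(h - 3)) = h - 3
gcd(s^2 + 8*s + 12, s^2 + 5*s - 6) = s + 6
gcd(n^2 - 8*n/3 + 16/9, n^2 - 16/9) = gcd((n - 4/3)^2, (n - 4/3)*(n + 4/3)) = n - 4/3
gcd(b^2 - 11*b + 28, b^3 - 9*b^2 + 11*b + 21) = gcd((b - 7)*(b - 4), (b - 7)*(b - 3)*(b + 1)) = b - 7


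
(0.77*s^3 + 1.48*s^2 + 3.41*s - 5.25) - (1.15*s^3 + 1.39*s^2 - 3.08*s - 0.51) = -0.38*s^3 + 0.0900000000000001*s^2 + 6.49*s - 4.74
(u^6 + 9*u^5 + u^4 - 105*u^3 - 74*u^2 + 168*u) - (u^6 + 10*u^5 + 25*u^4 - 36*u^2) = -u^5 - 24*u^4 - 105*u^3 - 38*u^2 + 168*u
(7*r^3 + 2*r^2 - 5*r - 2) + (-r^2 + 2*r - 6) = 7*r^3 + r^2 - 3*r - 8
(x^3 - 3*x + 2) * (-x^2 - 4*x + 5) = -x^5 - 4*x^4 + 8*x^3 + 10*x^2 - 23*x + 10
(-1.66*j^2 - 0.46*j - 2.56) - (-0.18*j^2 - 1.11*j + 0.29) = -1.48*j^2 + 0.65*j - 2.85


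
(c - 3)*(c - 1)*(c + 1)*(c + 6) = c^4 + 3*c^3 - 19*c^2 - 3*c + 18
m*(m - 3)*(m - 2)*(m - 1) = m^4 - 6*m^3 + 11*m^2 - 6*m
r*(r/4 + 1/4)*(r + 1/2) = r^3/4 + 3*r^2/8 + r/8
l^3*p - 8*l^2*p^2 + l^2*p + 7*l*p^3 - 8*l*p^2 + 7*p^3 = (l - 7*p)*(l - p)*(l*p + p)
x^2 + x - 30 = (x - 5)*(x + 6)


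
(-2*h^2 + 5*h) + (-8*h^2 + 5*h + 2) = -10*h^2 + 10*h + 2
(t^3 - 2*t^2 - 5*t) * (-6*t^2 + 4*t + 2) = -6*t^5 + 16*t^4 + 24*t^3 - 24*t^2 - 10*t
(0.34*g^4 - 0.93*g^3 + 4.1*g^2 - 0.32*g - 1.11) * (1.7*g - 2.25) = 0.578*g^5 - 2.346*g^4 + 9.0625*g^3 - 9.769*g^2 - 1.167*g + 2.4975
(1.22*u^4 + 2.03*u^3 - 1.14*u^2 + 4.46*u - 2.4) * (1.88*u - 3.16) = 2.2936*u^5 - 0.0388000000000006*u^4 - 8.558*u^3 + 11.9872*u^2 - 18.6056*u + 7.584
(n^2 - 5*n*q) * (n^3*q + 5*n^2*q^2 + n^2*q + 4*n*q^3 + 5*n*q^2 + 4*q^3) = n^5*q + n^4*q - 21*n^3*q^3 - 20*n^2*q^4 - 21*n^2*q^3 - 20*n*q^4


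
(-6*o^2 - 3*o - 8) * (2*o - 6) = -12*o^3 + 30*o^2 + 2*o + 48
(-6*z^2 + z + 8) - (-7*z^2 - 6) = z^2 + z + 14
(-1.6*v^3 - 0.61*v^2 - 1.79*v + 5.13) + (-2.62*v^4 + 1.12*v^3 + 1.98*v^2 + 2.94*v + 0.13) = -2.62*v^4 - 0.48*v^3 + 1.37*v^2 + 1.15*v + 5.26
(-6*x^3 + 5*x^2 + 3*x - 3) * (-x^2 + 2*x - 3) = 6*x^5 - 17*x^4 + 25*x^3 - 6*x^2 - 15*x + 9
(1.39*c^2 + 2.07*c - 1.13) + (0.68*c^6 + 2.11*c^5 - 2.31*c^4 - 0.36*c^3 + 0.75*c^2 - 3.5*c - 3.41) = 0.68*c^6 + 2.11*c^5 - 2.31*c^4 - 0.36*c^3 + 2.14*c^2 - 1.43*c - 4.54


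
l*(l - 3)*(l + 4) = l^3 + l^2 - 12*l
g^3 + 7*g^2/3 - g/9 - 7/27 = (g - 1/3)*(g + 1/3)*(g + 7/3)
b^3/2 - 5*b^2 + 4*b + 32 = (b/2 + 1)*(b - 8)*(b - 4)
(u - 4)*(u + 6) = u^2 + 2*u - 24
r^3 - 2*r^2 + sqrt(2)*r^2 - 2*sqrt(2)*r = r*(r - 2)*(r + sqrt(2))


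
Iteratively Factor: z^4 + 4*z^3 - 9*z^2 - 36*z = (z)*(z^3 + 4*z^2 - 9*z - 36) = z*(z + 4)*(z^2 - 9) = z*(z - 3)*(z + 4)*(z + 3)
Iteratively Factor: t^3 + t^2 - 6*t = (t)*(t^2 + t - 6) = t*(t - 2)*(t + 3)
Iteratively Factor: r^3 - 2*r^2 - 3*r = (r)*(r^2 - 2*r - 3) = r*(r - 3)*(r + 1)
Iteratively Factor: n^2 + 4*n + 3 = (n + 1)*(n + 3)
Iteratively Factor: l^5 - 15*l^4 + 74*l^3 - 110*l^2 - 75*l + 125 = (l - 5)*(l^4 - 10*l^3 + 24*l^2 + 10*l - 25) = (l - 5)*(l + 1)*(l^3 - 11*l^2 + 35*l - 25) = (l - 5)^2*(l + 1)*(l^2 - 6*l + 5) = (l - 5)^2*(l - 1)*(l + 1)*(l - 5)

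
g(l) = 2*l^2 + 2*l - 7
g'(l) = 4*l + 2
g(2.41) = 9.44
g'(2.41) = 11.64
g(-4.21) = 20.03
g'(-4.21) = -14.84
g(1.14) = -2.12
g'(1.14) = 6.56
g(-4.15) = 19.14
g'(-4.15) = -14.60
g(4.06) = 34.09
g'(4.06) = 18.24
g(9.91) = 209.24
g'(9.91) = 41.64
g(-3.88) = 15.35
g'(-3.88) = -13.52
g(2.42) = 9.55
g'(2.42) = 11.68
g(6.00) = 77.00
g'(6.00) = 26.00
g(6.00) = 77.00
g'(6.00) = 26.00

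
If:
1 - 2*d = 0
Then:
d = 1/2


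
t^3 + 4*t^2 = t^2*(t + 4)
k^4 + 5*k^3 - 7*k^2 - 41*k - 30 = (k - 3)*(k + 1)*(k + 2)*(k + 5)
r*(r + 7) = r^2 + 7*r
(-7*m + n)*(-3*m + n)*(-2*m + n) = -42*m^3 + 41*m^2*n - 12*m*n^2 + n^3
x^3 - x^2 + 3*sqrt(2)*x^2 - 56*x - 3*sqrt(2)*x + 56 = (x - 1)*(x - 4*sqrt(2))*(x + 7*sqrt(2))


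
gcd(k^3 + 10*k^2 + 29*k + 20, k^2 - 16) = k + 4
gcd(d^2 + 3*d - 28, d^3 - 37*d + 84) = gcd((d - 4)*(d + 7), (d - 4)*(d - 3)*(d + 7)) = d^2 + 3*d - 28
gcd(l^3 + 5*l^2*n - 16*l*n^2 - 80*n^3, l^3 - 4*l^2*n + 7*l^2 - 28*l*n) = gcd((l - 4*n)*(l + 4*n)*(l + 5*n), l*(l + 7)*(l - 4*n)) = l - 4*n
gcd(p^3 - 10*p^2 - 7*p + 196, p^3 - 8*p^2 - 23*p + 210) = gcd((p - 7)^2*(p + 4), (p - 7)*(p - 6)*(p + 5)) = p - 7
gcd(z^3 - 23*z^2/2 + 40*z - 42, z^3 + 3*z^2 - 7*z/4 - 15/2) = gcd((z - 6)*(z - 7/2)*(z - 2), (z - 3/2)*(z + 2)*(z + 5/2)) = 1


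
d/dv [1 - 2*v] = -2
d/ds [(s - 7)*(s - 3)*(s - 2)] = 3*s^2 - 24*s + 41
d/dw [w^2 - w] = 2*w - 1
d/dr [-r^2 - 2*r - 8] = -2*r - 2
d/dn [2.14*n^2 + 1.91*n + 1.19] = 4.28*n + 1.91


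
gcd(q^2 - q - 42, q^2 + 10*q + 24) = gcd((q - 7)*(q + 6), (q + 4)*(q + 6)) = q + 6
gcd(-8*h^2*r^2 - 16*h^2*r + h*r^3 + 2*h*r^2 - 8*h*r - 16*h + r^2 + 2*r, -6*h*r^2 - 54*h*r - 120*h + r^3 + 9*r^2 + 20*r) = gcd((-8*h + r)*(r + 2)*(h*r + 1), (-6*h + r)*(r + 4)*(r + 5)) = 1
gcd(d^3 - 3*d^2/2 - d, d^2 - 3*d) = d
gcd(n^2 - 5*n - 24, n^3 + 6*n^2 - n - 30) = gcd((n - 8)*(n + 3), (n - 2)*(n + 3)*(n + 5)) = n + 3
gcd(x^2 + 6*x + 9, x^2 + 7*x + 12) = x + 3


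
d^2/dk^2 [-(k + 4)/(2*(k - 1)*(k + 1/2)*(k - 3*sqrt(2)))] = 2*(-12*k^5 - 90*k^4 + 36*sqrt(2)*k^4 - 11*k^3 + 378*sqrt(2)*k^3 - 852*k^2 - 180*sqrt(2)*k^2 + 27*sqrt(2)*k + 312*k - 202 + 9*sqrt(2))/(8*k^9 - 72*sqrt(2)*k^8 - 12*k^8 + 108*sqrt(2)*k^7 + 426*k^7 - 637*k^6 - 378*sqrt(2)*k^6 - 321*k^5 + 549*sqrt(2)*k^5 + 297*sqrt(2)*k^4 + 591*k^4 - 567*sqrt(2)*k^3 + 161*k^3 - 153*sqrt(2)*k^2 - 162*k^2 - 54*k + 162*sqrt(2)*k + 54*sqrt(2))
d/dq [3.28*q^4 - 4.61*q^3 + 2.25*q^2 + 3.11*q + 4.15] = 13.12*q^3 - 13.83*q^2 + 4.5*q + 3.11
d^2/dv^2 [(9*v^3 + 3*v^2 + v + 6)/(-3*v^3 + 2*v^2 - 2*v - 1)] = 2*(-81*v^6 + 135*v^5 - 90*v^4 + 287*v^3 - 234*v^2 + 93*v - 37)/(27*v^9 - 54*v^8 + 90*v^7 - 53*v^6 + 24*v^5 + 24*v^4 - 7*v^3 + 6*v^2 + 6*v + 1)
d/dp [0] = 0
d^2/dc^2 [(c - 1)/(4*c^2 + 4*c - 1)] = 8*(-3*c*(4*c^2 + 4*c - 1) + 4*(c - 1)*(2*c + 1)^2)/(4*c^2 + 4*c - 1)^3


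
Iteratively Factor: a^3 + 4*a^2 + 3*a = (a + 1)*(a^2 + 3*a) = (a + 1)*(a + 3)*(a)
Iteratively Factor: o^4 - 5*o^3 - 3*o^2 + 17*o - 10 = (o - 1)*(o^3 - 4*o^2 - 7*o + 10) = (o - 1)*(o + 2)*(o^2 - 6*o + 5) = (o - 1)^2*(o + 2)*(o - 5)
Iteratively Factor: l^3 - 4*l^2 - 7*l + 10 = (l + 2)*(l^2 - 6*l + 5) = (l - 5)*(l + 2)*(l - 1)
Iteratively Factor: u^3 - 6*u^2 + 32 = (u - 4)*(u^2 - 2*u - 8) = (u - 4)*(u + 2)*(u - 4)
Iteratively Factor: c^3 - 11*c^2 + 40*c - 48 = (c - 4)*(c^2 - 7*c + 12) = (c - 4)*(c - 3)*(c - 4)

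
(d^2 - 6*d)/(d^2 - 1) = d*(d - 6)/(d^2 - 1)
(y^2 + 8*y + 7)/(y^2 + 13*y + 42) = (y + 1)/(y + 6)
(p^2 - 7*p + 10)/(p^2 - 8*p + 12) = (p - 5)/(p - 6)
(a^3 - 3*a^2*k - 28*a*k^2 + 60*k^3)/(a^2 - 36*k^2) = (a^2 + 3*a*k - 10*k^2)/(a + 6*k)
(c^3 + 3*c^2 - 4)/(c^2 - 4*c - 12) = (c^2 + c - 2)/(c - 6)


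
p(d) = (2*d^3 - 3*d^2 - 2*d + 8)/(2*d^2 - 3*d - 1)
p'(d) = (3 - 4*d)*(2*d^3 - 3*d^2 - 2*d + 8)/(2*d^2 - 3*d - 1)^2 + (6*d^2 - 6*d - 2)/(2*d^2 - 3*d - 1) = (4*d^4 - 12*d^3 + 7*d^2 - 26*d + 26)/(4*d^4 - 12*d^3 + 5*d^2 + 6*d + 1)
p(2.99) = 3.62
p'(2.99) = 0.16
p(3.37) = 3.77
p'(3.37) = 0.55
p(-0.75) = 2.93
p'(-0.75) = 9.89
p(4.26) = 4.43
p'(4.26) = 0.85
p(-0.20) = -25.82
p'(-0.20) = 308.42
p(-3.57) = -3.24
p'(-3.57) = 1.13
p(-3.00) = -2.58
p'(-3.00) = 1.21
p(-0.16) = -17.57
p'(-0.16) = 138.28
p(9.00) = 8.99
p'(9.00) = 0.99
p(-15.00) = -14.95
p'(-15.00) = 1.00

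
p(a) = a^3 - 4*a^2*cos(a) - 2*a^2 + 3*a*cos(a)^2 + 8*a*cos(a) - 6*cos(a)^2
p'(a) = 4*a^2*sin(a) + 3*a^2 - 6*a*sin(a)*cos(a) - 8*a*sin(a) - 8*a*cos(a) - 4*a + 12*sin(a)*cos(a) + 3*cos(a)^2 + 8*cos(a)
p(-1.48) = -9.58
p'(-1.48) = -8.09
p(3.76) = 49.96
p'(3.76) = 27.02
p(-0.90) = -12.20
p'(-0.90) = -0.01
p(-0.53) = -10.99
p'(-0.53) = 6.42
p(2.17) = 1.79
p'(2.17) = 13.37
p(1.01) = 0.28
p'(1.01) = -0.89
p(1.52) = -0.96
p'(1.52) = -2.12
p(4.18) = 58.28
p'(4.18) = 12.26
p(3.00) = 23.82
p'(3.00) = 36.31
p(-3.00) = -0.30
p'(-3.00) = 5.98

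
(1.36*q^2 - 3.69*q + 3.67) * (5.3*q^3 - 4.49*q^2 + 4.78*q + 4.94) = 7.208*q^5 - 25.6634*q^4 + 42.5199*q^3 - 27.3981*q^2 - 0.686*q + 18.1298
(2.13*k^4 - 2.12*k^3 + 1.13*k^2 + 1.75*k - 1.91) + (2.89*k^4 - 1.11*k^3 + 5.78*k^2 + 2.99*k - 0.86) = 5.02*k^4 - 3.23*k^3 + 6.91*k^2 + 4.74*k - 2.77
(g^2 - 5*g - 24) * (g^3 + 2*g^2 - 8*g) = g^5 - 3*g^4 - 42*g^3 - 8*g^2 + 192*g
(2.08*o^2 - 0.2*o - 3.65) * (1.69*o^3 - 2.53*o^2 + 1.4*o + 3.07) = 3.5152*o^5 - 5.6004*o^4 - 2.7505*o^3 + 15.3401*o^2 - 5.724*o - 11.2055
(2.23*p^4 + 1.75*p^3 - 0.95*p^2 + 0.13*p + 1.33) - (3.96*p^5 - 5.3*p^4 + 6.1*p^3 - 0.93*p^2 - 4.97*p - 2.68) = -3.96*p^5 + 7.53*p^4 - 4.35*p^3 - 0.0199999999999999*p^2 + 5.1*p + 4.01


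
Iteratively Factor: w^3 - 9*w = (w + 3)*(w^2 - 3*w) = (w - 3)*(w + 3)*(w)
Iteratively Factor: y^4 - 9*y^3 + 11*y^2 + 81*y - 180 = (y + 3)*(y^3 - 12*y^2 + 47*y - 60) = (y - 5)*(y + 3)*(y^2 - 7*y + 12) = (y - 5)*(y - 3)*(y + 3)*(y - 4)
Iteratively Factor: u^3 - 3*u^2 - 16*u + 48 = (u + 4)*(u^2 - 7*u + 12) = (u - 4)*(u + 4)*(u - 3)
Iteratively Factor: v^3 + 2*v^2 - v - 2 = (v + 2)*(v^2 - 1) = (v - 1)*(v + 2)*(v + 1)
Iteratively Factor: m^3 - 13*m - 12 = (m - 4)*(m^2 + 4*m + 3) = (m - 4)*(m + 3)*(m + 1)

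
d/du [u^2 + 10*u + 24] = 2*u + 10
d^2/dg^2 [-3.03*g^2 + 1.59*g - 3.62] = -6.06000000000000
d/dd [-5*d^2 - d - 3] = -10*d - 1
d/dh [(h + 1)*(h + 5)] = 2*h + 6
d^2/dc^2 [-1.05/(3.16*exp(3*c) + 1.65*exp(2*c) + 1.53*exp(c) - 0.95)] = (-1.05*(9.48*exp(2*c) + 3.3*exp(c) + 1.53)*(18.96*exp(2*c) + 6.6*exp(c) + 3.06)*exp(c) + (29.862*exp(2*c) + 6.93*exp(c) + 1.6065)*(3.16*exp(3*c) + 1.65*exp(2*c) + 1.53*exp(c) - 0.95))*exp(c)/(3.16*exp(3*c) + 1.65*exp(2*c) + 1.53*exp(c) - 0.95)^3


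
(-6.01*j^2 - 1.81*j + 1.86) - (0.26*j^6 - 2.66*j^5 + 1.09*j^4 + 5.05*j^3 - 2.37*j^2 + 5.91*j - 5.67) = -0.26*j^6 + 2.66*j^5 - 1.09*j^4 - 5.05*j^3 - 3.64*j^2 - 7.72*j + 7.53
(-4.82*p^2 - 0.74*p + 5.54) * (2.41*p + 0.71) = -11.6162*p^3 - 5.2056*p^2 + 12.826*p + 3.9334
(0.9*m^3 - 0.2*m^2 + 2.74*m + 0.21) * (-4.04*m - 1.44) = -3.636*m^4 - 0.488*m^3 - 10.7816*m^2 - 4.794*m - 0.3024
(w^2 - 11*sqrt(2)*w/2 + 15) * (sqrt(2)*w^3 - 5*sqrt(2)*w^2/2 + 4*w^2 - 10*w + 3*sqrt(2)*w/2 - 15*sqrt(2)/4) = sqrt(2)*w^5 - 7*w^4 - 5*sqrt(2)*w^4/2 - 11*sqrt(2)*w^3/2 + 35*w^3/2 + 55*sqrt(2)*w^2/4 + 87*w^2/2 - 435*w/4 + 45*sqrt(2)*w/2 - 225*sqrt(2)/4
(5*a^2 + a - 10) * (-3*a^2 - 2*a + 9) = -15*a^4 - 13*a^3 + 73*a^2 + 29*a - 90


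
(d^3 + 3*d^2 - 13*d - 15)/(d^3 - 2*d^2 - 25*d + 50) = (d^2 - 2*d - 3)/(d^2 - 7*d + 10)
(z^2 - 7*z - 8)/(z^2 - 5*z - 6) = (z - 8)/(z - 6)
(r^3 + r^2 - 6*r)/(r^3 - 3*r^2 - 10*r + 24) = r/(r - 4)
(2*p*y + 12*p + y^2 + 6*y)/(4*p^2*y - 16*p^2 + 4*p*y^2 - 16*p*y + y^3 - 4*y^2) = (y + 6)/(2*p*y - 8*p + y^2 - 4*y)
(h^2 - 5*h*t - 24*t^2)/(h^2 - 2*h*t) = (h^2 - 5*h*t - 24*t^2)/(h*(h - 2*t))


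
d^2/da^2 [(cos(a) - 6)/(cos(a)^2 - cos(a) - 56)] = (9*sin(a)^4*cos(a) - 23*sin(a)^4 + 1416*sin(a)^2 + 6727*cos(a)/2 + 90*cos(3*a) - cos(5*a)/2 - 597)/(sin(a)^2 + cos(a) + 55)^3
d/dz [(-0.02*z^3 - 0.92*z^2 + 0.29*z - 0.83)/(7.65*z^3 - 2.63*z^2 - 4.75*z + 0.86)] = (5.55111512312578e-17*z^5 + 7.0906*z^4 - 4.247*z^3 + 24.1296*z^2 - 5.9482*z - 3.6931)/(58.5225*z^6 - 40.239*z^5 - 65.7581*z^4 + 38.143*z^3 + 18.0389*z^2 - 8.17*z + 0.7396)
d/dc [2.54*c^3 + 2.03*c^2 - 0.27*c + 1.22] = 7.62*c^2 + 4.06*c - 0.27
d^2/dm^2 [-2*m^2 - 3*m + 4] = -4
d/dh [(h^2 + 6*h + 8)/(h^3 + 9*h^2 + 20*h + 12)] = (-h^2 - 8*h - 22)/(h^4 + 14*h^3 + 61*h^2 + 84*h + 36)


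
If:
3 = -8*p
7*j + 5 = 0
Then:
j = -5/7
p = -3/8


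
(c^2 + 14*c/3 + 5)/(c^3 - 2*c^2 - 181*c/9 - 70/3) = 3*(c + 3)/(3*c^2 - 11*c - 42)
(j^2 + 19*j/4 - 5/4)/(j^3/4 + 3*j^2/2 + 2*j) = (4*j^2 + 19*j - 5)/(j*(j^2 + 6*j + 8))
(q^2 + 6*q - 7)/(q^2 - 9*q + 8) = (q + 7)/(q - 8)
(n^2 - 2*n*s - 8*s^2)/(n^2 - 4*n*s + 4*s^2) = (n^2 - 2*n*s - 8*s^2)/(n^2 - 4*n*s + 4*s^2)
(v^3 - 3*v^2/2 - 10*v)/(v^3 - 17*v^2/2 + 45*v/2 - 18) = v*(2*v + 5)/(2*v^2 - 9*v + 9)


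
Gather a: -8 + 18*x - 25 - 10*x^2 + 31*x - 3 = -10*x^2 + 49*x - 36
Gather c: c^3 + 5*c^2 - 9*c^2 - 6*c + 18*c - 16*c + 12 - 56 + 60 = c^3 - 4*c^2 - 4*c + 16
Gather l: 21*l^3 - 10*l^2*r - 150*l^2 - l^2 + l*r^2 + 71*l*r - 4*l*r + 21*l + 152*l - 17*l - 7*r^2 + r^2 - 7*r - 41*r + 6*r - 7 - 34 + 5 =21*l^3 + l^2*(-10*r - 151) + l*(r^2 + 67*r + 156) - 6*r^2 - 42*r - 36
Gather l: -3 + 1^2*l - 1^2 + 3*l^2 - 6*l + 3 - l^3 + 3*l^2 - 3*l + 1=-l^3 + 6*l^2 - 8*l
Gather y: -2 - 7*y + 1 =-7*y - 1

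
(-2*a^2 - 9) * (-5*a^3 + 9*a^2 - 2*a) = 10*a^5 - 18*a^4 + 49*a^3 - 81*a^2 + 18*a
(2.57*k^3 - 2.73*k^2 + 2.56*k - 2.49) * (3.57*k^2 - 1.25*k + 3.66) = 9.1749*k^5 - 12.9586*k^4 + 21.9579*k^3 - 22.0811*k^2 + 12.4821*k - 9.1134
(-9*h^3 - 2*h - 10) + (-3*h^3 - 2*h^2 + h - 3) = -12*h^3 - 2*h^2 - h - 13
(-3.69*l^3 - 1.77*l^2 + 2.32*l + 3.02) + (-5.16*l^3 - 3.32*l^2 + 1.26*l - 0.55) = -8.85*l^3 - 5.09*l^2 + 3.58*l + 2.47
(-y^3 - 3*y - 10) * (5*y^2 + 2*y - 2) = -5*y^5 - 2*y^4 - 13*y^3 - 56*y^2 - 14*y + 20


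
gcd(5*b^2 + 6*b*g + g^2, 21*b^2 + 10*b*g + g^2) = 1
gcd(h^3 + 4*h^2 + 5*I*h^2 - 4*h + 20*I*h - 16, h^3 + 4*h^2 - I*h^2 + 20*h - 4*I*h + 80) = h^2 + h*(4 + 4*I) + 16*I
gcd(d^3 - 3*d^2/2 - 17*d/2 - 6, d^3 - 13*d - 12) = d^2 - 3*d - 4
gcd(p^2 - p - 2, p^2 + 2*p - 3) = 1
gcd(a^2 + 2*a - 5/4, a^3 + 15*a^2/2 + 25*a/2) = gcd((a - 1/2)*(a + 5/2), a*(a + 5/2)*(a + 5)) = a + 5/2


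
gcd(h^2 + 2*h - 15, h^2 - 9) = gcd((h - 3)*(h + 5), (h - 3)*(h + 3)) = h - 3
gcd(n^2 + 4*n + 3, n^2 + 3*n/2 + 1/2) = n + 1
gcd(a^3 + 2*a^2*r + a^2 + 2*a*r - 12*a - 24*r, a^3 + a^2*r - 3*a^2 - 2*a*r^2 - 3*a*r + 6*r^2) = a^2 + 2*a*r - 3*a - 6*r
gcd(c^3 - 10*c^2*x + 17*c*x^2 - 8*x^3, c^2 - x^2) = -c + x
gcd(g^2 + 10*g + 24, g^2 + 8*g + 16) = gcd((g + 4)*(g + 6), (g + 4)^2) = g + 4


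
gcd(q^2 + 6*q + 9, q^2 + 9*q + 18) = q + 3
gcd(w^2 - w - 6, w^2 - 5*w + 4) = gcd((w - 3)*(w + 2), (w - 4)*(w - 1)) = 1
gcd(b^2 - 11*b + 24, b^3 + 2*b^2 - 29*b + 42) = b - 3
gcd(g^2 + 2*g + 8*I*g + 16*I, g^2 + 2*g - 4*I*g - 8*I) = g + 2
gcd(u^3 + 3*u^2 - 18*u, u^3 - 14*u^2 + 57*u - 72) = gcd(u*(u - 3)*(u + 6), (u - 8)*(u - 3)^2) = u - 3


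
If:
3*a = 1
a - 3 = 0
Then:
No Solution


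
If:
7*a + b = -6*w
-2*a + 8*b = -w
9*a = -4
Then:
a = -4/9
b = -76/423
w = 232/423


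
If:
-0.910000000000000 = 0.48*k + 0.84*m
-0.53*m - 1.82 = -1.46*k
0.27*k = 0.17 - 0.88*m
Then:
No Solution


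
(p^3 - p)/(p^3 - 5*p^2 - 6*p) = (p - 1)/(p - 6)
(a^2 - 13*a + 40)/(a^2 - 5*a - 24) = (a - 5)/(a + 3)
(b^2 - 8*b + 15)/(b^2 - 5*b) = (b - 3)/b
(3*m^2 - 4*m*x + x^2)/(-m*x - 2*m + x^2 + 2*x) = (-3*m + x)/(x + 2)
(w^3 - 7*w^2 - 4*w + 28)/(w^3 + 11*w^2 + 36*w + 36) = (w^2 - 9*w + 14)/(w^2 + 9*w + 18)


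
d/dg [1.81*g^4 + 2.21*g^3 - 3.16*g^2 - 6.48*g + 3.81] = 7.24*g^3 + 6.63*g^2 - 6.32*g - 6.48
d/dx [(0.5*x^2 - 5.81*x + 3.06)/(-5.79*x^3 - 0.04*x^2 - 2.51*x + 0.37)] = (2.895*x^4 - 67.2798*x^3 + 51.6648*x^2 + 0.614799999999999*x + 5.5309)/(33.5241*x^6 + 0.4632*x^5 + 29.0674*x^4 - 4.0838*x^3 + 6.2705*x^2 - 1.8574*x + 0.1369)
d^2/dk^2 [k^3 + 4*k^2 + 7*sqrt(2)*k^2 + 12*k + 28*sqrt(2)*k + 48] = 6*k + 8 + 14*sqrt(2)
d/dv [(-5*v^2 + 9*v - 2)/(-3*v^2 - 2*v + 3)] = (37*v^2 - 42*v + 23)/(9*v^4 + 12*v^3 - 14*v^2 - 12*v + 9)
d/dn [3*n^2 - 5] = 6*n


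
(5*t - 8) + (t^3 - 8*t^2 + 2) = t^3 - 8*t^2 + 5*t - 6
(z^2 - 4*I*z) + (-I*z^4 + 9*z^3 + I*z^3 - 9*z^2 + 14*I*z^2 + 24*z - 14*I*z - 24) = -I*z^4 + 9*z^3 + I*z^3 - 8*z^2 + 14*I*z^2 + 24*z - 18*I*z - 24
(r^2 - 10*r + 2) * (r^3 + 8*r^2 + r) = r^5 - 2*r^4 - 77*r^3 + 6*r^2 + 2*r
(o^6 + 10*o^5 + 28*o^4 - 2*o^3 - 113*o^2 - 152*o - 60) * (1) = o^6 + 10*o^5 + 28*o^4 - 2*o^3 - 113*o^2 - 152*o - 60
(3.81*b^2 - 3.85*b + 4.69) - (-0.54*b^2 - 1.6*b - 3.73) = 4.35*b^2 - 2.25*b + 8.42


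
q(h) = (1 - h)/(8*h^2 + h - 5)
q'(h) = (1 - h)*(-16*h - 1)/(8*h^2 + h - 5)^2 - 1/(8*h^2 + h - 5) = (-8*h^2 - h + (h - 1)*(16*h + 1) + 5)/(8*h^2 + h - 5)^2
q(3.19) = -0.03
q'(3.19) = 0.01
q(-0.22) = -0.25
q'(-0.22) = 0.34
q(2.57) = -0.03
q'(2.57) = 0.01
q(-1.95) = 0.13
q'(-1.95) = 0.12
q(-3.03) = 0.06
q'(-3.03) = 0.03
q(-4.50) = 0.04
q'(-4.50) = 0.01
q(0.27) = -0.18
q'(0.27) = 0.02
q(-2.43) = 0.09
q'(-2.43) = 0.06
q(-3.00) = 0.06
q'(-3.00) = 0.03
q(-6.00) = 0.03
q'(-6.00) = 0.01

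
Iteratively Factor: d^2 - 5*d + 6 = (d - 2)*(d - 3)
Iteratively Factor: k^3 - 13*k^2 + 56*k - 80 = (k - 4)*(k^2 - 9*k + 20) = (k - 5)*(k - 4)*(k - 4)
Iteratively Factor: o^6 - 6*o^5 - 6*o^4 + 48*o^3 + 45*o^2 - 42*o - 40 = (o + 1)*(o^5 - 7*o^4 + o^3 + 47*o^2 - 2*o - 40) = (o + 1)*(o + 2)*(o^4 - 9*o^3 + 19*o^2 + 9*o - 20) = (o + 1)^2*(o + 2)*(o^3 - 10*o^2 + 29*o - 20) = (o - 1)*(o + 1)^2*(o + 2)*(o^2 - 9*o + 20) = (o - 5)*(o - 1)*(o + 1)^2*(o + 2)*(o - 4)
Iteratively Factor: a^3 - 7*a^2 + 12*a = (a - 3)*(a^2 - 4*a) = a*(a - 3)*(a - 4)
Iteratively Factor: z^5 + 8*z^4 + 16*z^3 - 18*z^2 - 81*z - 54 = (z + 3)*(z^4 + 5*z^3 + z^2 - 21*z - 18) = (z + 3)^2*(z^3 + 2*z^2 - 5*z - 6) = (z - 2)*(z + 3)^2*(z^2 + 4*z + 3) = (z - 2)*(z + 1)*(z + 3)^2*(z + 3)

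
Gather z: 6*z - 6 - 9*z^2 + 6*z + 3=-9*z^2 + 12*z - 3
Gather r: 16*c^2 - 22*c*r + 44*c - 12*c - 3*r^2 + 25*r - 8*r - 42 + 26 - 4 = 16*c^2 + 32*c - 3*r^2 + r*(17 - 22*c) - 20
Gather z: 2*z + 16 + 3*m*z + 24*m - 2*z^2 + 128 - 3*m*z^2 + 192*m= 216*m + z^2*(-3*m - 2) + z*(3*m + 2) + 144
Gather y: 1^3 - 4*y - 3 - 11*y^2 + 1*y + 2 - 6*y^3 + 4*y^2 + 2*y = -6*y^3 - 7*y^2 - y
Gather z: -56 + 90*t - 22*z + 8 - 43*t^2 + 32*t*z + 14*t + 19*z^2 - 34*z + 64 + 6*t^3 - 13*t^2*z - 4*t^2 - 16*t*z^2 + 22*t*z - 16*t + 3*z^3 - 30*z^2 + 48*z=6*t^3 - 47*t^2 + 88*t + 3*z^3 + z^2*(-16*t - 11) + z*(-13*t^2 + 54*t - 8) + 16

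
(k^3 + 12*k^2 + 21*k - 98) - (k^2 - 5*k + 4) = k^3 + 11*k^2 + 26*k - 102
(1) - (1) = 0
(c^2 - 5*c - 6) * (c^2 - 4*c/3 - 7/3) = c^4 - 19*c^3/3 - 5*c^2/3 + 59*c/3 + 14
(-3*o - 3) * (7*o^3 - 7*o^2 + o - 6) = -21*o^4 + 18*o^2 + 15*o + 18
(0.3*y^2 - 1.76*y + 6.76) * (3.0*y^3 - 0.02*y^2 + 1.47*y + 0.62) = 0.9*y^5 - 5.286*y^4 + 20.7562*y^3 - 2.5364*y^2 + 8.846*y + 4.1912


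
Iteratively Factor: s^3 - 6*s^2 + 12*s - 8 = (s - 2)*(s^2 - 4*s + 4) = (s - 2)^2*(s - 2)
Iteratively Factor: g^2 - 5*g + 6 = (g - 3)*(g - 2)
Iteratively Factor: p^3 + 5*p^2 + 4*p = (p)*(p^2 + 5*p + 4) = p*(p + 4)*(p + 1)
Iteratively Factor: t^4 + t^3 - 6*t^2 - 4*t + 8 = (t - 1)*(t^3 + 2*t^2 - 4*t - 8) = (t - 2)*(t - 1)*(t^2 + 4*t + 4) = (t - 2)*(t - 1)*(t + 2)*(t + 2)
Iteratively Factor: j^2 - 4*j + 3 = (j - 1)*(j - 3)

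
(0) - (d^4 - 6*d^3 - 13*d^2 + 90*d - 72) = -d^4 + 6*d^3 + 13*d^2 - 90*d + 72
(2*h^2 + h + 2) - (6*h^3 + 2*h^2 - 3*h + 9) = -6*h^3 + 4*h - 7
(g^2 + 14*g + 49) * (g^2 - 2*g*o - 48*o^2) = g^4 - 2*g^3*o + 14*g^3 - 48*g^2*o^2 - 28*g^2*o + 49*g^2 - 672*g*o^2 - 98*g*o - 2352*o^2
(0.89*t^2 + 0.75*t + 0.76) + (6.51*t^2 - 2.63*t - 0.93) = 7.4*t^2 - 1.88*t - 0.17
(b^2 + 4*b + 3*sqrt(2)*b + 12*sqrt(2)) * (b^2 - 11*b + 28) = b^4 - 7*b^3 + 3*sqrt(2)*b^3 - 21*sqrt(2)*b^2 - 16*b^2 - 48*sqrt(2)*b + 112*b + 336*sqrt(2)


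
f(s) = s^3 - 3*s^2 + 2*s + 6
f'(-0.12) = 2.76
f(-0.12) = 5.72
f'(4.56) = 37.02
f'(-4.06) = 75.81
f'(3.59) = 19.12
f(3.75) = 24.05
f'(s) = 3*s^2 - 6*s + 2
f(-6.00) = -330.00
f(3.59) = 20.78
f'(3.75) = 21.69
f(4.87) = 60.09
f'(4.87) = 43.93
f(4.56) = 47.56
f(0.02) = 6.04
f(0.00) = 6.00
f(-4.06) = -118.49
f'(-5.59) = 129.28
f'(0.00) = 2.00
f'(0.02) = 1.88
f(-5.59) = -273.60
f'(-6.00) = 146.00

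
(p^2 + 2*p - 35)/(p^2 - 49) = (p - 5)/(p - 7)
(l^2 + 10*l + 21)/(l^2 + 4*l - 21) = (l + 3)/(l - 3)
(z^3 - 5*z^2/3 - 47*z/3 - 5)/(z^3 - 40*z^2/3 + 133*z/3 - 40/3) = (3*z^2 + 10*z + 3)/(3*z^2 - 25*z + 8)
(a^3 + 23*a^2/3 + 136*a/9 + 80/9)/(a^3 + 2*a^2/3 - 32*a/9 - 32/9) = (a + 5)/(a - 2)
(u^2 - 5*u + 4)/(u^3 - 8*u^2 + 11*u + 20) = (u - 1)/(u^2 - 4*u - 5)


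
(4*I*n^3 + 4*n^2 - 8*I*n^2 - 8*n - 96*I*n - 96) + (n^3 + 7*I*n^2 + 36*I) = n^3 + 4*I*n^3 + 4*n^2 - I*n^2 - 8*n - 96*I*n - 96 + 36*I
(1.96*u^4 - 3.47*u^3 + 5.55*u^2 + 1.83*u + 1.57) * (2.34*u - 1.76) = 4.5864*u^5 - 11.5694*u^4 + 19.0942*u^3 - 5.4858*u^2 + 0.453*u - 2.7632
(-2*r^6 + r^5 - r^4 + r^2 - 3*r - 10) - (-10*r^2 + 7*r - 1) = -2*r^6 + r^5 - r^4 + 11*r^2 - 10*r - 9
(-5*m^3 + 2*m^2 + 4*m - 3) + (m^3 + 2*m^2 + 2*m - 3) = -4*m^3 + 4*m^2 + 6*m - 6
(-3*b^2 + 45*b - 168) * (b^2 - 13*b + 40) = -3*b^4 + 84*b^3 - 873*b^2 + 3984*b - 6720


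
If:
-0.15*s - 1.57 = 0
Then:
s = -10.47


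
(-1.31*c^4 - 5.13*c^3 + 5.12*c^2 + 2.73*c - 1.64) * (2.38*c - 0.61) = -3.1178*c^5 - 11.4103*c^4 + 15.3149*c^3 + 3.3742*c^2 - 5.5685*c + 1.0004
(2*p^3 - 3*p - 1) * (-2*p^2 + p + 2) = -4*p^5 + 2*p^4 + 10*p^3 - p^2 - 7*p - 2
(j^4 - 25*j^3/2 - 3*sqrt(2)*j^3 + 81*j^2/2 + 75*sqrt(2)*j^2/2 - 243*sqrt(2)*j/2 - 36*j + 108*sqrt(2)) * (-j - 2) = -j^5 + 3*sqrt(2)*j^4 + 21*j^4/2 - 63*sqrt(2)*j^3/2 - 31*j^3/2 - 45*j^2 + 93*sqrt(2)*j^2/2 + 72*j + 135*sqrt(2)*j - 216*sqrt(2)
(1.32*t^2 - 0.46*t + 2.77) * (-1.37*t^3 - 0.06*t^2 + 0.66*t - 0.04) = -1.8084*t^5 + 0.551*t^4 - 2.8961*t^3 - 0.5226*t^2 + 1.8466*t - 0.1108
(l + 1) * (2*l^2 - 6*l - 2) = 2*l^3 - 4*l^2 - 8*l - 2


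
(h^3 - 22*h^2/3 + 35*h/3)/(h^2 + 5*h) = (3*h^2 - 22*h + 35)/(3*(h + 5))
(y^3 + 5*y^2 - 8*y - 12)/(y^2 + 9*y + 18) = (y^2 - y - 2)/(y + 3)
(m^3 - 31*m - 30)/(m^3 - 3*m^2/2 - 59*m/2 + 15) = 2*(m + 1)/(2*m - 1)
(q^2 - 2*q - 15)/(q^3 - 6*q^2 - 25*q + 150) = (q + 3)/(q^2 - q - 30)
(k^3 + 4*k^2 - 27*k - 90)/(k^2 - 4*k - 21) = (k^2 + k - 30)/(k - 7)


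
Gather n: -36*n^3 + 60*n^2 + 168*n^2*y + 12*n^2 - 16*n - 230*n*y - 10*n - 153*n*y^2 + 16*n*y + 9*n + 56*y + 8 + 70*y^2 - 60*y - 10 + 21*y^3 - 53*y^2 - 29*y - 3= -36*n^3 + n^2*(168*y + 72) + n*(-153*y^2 - 214*y - 17) + 21*y^3 + 17*y^2 - 33*y - 5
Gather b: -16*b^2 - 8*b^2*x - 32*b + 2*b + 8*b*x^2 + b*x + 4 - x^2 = b^2*(-8*x - 16) + b*(8*x^2 + x - 30) - x^2 + 4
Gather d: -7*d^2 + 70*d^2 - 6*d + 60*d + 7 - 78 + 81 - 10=63*d^2 + 54*d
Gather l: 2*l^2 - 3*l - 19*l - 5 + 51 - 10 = 2*l^2 - 22*l + 36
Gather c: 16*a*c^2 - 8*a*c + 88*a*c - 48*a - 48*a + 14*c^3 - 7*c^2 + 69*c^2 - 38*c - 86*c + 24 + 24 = -96*a + 14*c^3 + c^2*(16*a + 62) + c*(80*a - 124) + 48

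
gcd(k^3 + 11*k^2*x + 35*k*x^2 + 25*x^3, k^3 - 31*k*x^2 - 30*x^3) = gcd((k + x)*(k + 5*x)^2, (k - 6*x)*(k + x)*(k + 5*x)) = k^2 + 6*k*x + 5*x^2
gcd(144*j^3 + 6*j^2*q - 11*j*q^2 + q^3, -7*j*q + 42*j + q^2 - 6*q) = 1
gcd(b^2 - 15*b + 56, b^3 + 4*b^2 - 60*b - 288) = b - 8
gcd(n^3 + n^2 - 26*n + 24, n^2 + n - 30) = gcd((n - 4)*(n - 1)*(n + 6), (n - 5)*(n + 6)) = n + 6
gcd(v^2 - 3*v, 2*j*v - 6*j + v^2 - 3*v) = v - 3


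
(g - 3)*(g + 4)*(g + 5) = g^3 + 6*g^2 - 7*g - 60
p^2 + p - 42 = (p - 6)*(p + 7)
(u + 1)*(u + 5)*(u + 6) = u^3 + 12*u^2 + 41*u + 30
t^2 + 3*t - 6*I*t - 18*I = (t + 3)*(t - 6*I)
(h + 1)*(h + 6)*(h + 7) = h^3 + 14*h^2 + 55*h + 42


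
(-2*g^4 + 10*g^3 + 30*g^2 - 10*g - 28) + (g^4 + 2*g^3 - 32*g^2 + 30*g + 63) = -g^4 + 12*g^3 - 2*g^2 + 20*g + 35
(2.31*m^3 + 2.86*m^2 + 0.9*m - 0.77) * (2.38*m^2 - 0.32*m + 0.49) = 5.4978*m^5 + 6.0676*m^4 + 2.3587*m^3 - 0.7192*m^2 + 0.6874*m - 0.3773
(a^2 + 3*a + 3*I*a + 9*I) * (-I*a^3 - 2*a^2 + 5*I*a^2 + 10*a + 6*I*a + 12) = -I*a^5 + a^4 + 2*I*a^4 - 2*a^3 + 15*I*a^3 - 21*a^2 + 30*I*a^2 - 18*a + 126*I*a + 108*I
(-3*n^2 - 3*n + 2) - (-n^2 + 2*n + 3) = -2*n^2 - 5*n - 1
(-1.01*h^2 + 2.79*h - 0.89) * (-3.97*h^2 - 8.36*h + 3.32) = 4.0097*h^4 - 2.6327*h^3 - 23.1443*h^2 + 16.7032*h - 2.9548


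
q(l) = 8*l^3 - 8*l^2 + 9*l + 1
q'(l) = 24*l^2 - 16*l + 9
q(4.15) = 472.36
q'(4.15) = 355.94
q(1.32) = 17.34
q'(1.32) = 29.70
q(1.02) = 10.35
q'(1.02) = 17.65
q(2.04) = 53.98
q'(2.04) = 76.24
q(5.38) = 1063.63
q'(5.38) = 617.59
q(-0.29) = -2.48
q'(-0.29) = 15.66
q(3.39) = 251.24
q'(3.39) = 230.57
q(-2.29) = -157.63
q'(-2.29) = 171.50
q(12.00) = 12781.00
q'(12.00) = 3273.00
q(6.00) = 1495.00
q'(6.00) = 777.00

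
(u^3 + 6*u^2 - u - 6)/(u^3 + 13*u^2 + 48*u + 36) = (u - 1)/(u + 6)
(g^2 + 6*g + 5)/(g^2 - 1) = (g + 5)/(g - 1)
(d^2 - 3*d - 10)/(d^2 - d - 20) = (d + 2)/(d + 4)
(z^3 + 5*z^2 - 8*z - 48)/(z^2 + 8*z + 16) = z - 3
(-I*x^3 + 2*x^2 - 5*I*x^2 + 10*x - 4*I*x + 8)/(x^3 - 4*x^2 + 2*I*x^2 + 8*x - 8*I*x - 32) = (-I*x^3 + x^2*(2 - 5*I) + x*(10 - 4*I) + 8)/(x^3 + x^2*(-4 + 2*I) + x*(8 - 8*I) - 32)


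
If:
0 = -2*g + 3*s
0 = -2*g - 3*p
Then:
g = 3*s/2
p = -s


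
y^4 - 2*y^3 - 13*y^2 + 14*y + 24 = (y - 4)*(y - 2)*(y + 1)*(y + 3)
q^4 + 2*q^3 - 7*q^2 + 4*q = q*(q - 1)^2*(q + 4)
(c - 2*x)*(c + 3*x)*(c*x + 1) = c^3*x + c^2*x^2 + c^2 - 6*c*x^3 + c*x - 6*x^2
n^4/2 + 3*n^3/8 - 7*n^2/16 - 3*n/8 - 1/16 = (n/2 + 1/4)*(n - 1)*(n + 1/4)*(n + 1)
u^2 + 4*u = u*(u + 4)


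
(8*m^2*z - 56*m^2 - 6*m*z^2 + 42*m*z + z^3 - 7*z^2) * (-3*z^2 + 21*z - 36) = -24*m^2*z^3 + 336*m^2*z^2 - 1464*m^2*z + 2016*m^2 + 18*m*z^4 - 252*m*z^3 + 1098*m*z^2 - 1512*m*z - 3*z^5 + 42*z^4 - 183*z^3 + 252*z^2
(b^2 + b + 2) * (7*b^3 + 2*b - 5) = 7*b^5 + 7*b^4 + 16*b^3 - 3*b^2 - b - 10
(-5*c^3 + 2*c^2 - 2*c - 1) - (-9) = -5*c^3 + 2*c^2 - 2*c + 8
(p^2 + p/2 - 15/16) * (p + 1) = p^3 + 3*p^2/2 - 7*p/16 - 15/16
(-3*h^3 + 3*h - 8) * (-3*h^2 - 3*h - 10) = 9*h^5 + 9*h^4 + 21*h^3 + 15*h^2 - 6*h + 80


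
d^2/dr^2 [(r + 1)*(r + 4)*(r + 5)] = 6*r + 20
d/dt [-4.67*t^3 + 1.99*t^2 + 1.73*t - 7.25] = -14.01*t^2 + 3.98*t + 1.73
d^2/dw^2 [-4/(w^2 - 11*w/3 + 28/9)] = 648*(9*w^2 - 33*w - (6*w - 11)^2 + 28)/(9*w^2 - 33*w + 28)^3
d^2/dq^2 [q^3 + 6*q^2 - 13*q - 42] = 6*q + 12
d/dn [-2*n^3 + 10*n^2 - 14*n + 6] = -6*n^2 + 20*n - 14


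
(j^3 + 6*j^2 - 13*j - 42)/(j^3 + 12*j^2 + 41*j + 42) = (j - 3)/(j + 3)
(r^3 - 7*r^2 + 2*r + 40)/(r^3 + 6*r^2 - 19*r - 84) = (r^2 - 3*r - 10)/(r^2 + 10*r + 21)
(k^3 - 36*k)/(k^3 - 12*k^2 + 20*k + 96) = k*(k + 6)/(k^2 - 6*k - 16)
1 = 1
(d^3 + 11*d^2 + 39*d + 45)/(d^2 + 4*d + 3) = (d^2 + 8*d + 15)/(d + 1)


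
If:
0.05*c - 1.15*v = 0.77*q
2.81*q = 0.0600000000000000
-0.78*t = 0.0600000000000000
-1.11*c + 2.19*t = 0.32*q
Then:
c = -0.16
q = 0.02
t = -0.08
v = -0.02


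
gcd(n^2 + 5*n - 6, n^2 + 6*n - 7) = n - 1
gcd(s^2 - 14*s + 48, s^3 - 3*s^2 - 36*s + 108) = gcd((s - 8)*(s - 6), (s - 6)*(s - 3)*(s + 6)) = s - 6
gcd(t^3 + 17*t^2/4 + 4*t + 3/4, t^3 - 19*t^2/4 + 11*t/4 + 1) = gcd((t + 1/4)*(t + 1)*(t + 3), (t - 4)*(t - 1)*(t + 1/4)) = t + 1/4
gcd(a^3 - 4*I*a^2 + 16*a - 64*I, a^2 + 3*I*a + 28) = a - 4*I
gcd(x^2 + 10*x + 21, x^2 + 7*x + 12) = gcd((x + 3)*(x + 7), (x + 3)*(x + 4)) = x + 3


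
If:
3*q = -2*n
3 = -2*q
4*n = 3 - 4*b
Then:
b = -3/2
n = 9/4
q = -3/2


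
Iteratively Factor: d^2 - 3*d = (d - 3)*(d)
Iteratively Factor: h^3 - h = (h + 1)*(h^2 - h) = h*(h + 1)*(h - 1)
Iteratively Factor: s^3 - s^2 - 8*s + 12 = (s + 3)*(s^2 - 4*s + 4) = (s - 2)*(s + 3)*(s - 2)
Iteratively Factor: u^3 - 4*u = (u)*(u^2 - 4) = u*(u + 2)*(u - 2)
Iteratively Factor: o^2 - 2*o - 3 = (o + 1)*(o - 3)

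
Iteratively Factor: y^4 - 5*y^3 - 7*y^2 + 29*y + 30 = (y - 3)*(y^3 - 2*y^2 - 13*y - 10) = (y - 3)*(y + 2)*(y^2 - 4*y - 5) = (y - 3)*(y + 1)*(y + 2)*(y - 5)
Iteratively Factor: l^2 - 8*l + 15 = (l - 5)*(l - 3)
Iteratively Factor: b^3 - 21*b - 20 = (b + 1)*(b^2 - b - 20) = (b + 1)*(b + 4)*(b - 5)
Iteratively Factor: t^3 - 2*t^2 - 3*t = (t)*(t^2 - 2*t - 3) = t*(t + 1)*(t - 3)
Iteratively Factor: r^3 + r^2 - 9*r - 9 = (r + 3)*(r^2 - 2*r - 3) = (r + 1)*(r + 3)*(r - 3)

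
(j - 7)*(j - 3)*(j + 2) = j^3 - 8*j^2 + j + 42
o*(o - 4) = o^2 - 4*o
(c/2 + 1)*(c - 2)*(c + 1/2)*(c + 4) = c^4/2 + 9*c^3/4 - c^2 - 9*c - 4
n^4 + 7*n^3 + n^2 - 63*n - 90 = (n - 3)*(n + 2)*(n + 3)*(n + 5)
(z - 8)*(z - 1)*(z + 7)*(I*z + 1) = I*z^4 + z^3 - 2*I*z^3 - 2*z^2 - 55*I*z^2 - 55*z + 56*I*z + 56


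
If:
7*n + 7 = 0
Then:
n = -1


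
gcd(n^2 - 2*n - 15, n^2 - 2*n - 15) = n^2 - 2*n - 15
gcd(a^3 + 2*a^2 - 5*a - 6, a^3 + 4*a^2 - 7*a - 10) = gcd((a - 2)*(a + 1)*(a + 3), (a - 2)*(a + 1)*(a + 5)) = a^2 - a - 2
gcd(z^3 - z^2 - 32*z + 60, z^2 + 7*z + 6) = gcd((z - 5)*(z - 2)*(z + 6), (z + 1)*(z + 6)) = z + 6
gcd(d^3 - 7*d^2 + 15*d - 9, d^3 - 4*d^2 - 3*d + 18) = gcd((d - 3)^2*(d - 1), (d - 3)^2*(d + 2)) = d^2 - 6*d + 9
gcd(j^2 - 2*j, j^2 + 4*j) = j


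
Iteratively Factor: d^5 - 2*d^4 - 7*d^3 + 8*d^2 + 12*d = (d + 2)*(d^4 - 4*d^3 + d^2 + 6*d) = (d + 1)*(d + 2)*(d^3 - 5*d^2 + 6*d) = (d - 2)*(d + 1)*(d + 2)*(d^2 - 3*d) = d*(d - 2)*(d + 1)*(d + 2)*(d - 3)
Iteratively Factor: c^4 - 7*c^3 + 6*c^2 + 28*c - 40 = (c + 2)*(c^3 - 9*c^2 + 24*c - 20) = (c - 2)*(c + 2)*(c^2 - 7*c + 10) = (c - 5)*(c - 2)*(c + 2)*(c - 2)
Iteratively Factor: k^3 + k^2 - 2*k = (k - 1)*(k^2 + 2*k) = (k - 1)*(k + 2)*(k)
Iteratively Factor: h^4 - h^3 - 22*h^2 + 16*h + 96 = (h + 2)*(h^3 - 3*h^2 - 16*h + 48) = (h - 3)*(h + 2)*(h^2 - 16) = (h - 3)*(h + 2)*(h + 4)*(h - 4)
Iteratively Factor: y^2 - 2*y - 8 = (y + 2)*(y - 4)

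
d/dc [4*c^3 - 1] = 12*c^2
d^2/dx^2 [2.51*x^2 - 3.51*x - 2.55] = 5.02000000000000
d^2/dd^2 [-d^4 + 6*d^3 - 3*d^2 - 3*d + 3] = -12*d^2 + 36*d - 6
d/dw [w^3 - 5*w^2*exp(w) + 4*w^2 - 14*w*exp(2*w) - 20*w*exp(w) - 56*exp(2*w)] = -5*w^2*exp(w) + 3*w^2 - 28*w*exp(2*w) - 30*w*exp(w) + 8*w - 126*exp(2*w) - 20*exp(w)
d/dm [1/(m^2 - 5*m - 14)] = (5 - 2*m)/(-m^2 + 5*m + 14)^2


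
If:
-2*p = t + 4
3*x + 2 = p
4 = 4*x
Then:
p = 5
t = -14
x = 1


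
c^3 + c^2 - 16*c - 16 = (c - 4)*(c + 1)*(c + 4)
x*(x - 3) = x^2 - 3*x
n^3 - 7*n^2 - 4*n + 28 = (n - 7)*(n - 2)*(n + 2)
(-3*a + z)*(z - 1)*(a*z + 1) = -3*a^2*z^2 + 3*a^2*z + a*z^3 - a*z^2 - 3*a*z + 3*a + z^2 - z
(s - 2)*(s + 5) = s^2 + 3*s - 10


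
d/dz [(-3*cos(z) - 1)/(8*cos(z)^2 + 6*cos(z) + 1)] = (24*sin(z)^2 - 16*cos(z) - 27)*sin(z)/((2*cos(z) + 1)^2*(4*cos(z) + 1)^2)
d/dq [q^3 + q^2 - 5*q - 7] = 3*q^2 + 2*q - 5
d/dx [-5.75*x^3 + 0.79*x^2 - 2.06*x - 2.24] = -17.25*x^2 + 1.58*x - 2.06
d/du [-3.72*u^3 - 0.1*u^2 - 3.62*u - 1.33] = -11.16*u^2 - 0.2*u - 3.62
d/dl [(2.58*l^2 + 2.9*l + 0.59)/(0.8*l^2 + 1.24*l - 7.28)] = (0.879200000000001*l^2 - 38.5088*l - 21.8436)/(0.64*l^4 + 1.984*l^3 - 10.1104*l^2 - 18.0544*l + 52.9984)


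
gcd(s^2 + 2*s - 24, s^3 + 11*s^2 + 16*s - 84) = s + 6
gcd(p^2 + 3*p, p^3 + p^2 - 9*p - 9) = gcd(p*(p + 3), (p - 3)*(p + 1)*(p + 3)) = p + 3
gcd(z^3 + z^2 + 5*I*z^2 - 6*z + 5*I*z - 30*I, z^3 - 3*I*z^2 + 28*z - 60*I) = z + 5*I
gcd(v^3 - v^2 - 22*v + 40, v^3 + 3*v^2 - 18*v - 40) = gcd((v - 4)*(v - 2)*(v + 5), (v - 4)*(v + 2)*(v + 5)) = v^2 + v - 20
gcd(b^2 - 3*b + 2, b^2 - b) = b - 1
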